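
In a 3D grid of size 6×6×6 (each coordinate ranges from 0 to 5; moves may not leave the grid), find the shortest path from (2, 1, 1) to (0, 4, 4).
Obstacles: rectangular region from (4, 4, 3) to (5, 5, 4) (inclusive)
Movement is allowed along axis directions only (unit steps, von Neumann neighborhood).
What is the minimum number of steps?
8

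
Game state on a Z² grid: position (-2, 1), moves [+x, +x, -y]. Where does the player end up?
(0, 0)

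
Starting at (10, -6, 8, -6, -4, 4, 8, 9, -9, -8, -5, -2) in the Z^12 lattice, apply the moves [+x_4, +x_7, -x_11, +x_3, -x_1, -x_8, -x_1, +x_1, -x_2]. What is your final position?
(9, -7, 9, -5, -4, 4, 9, 8, -9, -8, -6, -2)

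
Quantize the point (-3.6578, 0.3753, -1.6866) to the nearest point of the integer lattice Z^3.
(-4, 0, -2)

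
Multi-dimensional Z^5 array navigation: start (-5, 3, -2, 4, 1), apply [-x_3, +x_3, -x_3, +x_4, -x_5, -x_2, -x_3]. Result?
(-5, 2, -4, 5, 0)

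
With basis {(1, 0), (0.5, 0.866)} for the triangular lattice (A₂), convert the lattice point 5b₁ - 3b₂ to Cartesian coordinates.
(3.5, -2.598)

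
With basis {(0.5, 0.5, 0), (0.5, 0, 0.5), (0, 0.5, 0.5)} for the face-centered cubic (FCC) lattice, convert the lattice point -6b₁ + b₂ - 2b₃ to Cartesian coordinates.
(-2.5, -4, -0.5)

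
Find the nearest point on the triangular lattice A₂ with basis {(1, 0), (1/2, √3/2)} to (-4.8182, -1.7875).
(-5, -1.732)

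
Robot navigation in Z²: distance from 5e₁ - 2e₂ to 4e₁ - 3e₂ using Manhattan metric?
2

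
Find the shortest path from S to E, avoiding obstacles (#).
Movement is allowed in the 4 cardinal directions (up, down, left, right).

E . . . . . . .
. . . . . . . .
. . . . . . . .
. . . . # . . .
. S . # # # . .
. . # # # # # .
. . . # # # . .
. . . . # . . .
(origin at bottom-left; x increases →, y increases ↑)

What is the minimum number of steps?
5
(one shortest path: (1, 3) → (0, 3) → (0, 4) → (0, 5) → (0, 6) → (0, 7))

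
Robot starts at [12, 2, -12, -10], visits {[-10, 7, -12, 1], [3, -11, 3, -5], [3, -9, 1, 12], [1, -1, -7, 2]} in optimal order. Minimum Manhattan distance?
112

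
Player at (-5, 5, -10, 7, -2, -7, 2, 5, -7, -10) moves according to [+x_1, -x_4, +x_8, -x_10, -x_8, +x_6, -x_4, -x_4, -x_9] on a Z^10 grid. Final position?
(-4, 5, -10, 4, -2, -6, 2, 5, -8, -11)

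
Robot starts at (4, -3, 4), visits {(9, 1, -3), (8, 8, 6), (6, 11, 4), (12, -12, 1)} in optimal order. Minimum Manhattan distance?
60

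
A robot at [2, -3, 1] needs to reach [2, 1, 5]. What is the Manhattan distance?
8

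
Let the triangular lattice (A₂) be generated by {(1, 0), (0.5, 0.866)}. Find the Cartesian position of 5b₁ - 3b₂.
(3.5, -2.598)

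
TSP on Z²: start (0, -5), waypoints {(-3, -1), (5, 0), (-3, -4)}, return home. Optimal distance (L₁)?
26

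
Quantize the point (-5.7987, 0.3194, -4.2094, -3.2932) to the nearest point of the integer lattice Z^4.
(-6, 0, -4, -3)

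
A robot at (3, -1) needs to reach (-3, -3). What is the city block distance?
8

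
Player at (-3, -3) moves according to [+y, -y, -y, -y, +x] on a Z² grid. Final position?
(-2, -5)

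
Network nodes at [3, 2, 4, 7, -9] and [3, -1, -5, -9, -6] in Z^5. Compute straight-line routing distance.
18.8414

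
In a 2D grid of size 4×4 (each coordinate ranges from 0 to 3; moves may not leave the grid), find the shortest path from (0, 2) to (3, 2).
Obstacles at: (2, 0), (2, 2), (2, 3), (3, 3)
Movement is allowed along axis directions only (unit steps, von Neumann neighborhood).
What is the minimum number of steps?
5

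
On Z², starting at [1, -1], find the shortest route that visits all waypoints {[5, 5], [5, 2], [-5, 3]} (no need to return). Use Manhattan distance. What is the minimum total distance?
22
(one optimal route: (1, -1) → (5, 2) → (5, 5) → (-5, 3))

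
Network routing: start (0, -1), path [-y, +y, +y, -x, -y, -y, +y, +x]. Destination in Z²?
(0, -1)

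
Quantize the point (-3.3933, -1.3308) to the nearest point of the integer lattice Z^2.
(-3, -1)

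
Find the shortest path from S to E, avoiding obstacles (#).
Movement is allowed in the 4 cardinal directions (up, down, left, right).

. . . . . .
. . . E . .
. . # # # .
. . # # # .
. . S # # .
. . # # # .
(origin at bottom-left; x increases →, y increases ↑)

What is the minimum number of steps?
6
(one shortest path: (2, 1) → (1, 1) → (1, 2) → (1, 3) → (1, 4) → (2, 4) → (3, 4))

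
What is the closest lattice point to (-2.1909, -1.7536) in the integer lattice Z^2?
(-2, -2)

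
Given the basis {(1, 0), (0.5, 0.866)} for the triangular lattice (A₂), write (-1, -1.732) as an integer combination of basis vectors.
-2b₂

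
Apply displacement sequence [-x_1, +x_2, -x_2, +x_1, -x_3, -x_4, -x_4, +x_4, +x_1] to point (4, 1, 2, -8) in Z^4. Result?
(5, 1, 1, -9)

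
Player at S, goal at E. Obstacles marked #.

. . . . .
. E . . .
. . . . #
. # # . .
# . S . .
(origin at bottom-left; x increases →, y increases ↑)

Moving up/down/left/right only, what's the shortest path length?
6
(one shortest path: (2, 0) → (3, 0) → (3, 1) → (3, 2) → (2, 2) → (1, 2) → (1, 3))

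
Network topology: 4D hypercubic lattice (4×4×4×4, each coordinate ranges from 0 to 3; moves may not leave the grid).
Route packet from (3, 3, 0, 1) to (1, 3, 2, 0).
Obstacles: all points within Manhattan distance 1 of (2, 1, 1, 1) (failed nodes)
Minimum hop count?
5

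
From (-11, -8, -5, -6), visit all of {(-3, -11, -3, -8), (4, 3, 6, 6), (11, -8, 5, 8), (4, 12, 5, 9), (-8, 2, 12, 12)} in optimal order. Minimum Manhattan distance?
122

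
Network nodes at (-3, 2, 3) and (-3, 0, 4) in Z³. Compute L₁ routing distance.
3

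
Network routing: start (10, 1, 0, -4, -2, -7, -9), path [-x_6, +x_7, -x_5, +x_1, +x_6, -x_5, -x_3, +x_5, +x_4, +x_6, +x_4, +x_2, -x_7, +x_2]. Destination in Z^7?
(11, 3, -1, -2, -3, -6, -9)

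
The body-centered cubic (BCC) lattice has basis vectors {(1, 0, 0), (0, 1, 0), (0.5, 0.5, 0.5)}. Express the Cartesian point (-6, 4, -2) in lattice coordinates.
-4b₁ + 6b₂ - 4b₃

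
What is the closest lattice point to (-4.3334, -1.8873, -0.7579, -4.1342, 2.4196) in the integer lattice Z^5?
(-4, -2, -1, -4, 2)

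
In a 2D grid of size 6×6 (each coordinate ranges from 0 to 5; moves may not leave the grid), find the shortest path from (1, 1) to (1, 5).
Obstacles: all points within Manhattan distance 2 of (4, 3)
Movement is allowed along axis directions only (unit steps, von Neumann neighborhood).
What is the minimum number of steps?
4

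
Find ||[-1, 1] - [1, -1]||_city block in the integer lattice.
4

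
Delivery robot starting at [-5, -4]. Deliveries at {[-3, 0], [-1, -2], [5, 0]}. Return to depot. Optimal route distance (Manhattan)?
28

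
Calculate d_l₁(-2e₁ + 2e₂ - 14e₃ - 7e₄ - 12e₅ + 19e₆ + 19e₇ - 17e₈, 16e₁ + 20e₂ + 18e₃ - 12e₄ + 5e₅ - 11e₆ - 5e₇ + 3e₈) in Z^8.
164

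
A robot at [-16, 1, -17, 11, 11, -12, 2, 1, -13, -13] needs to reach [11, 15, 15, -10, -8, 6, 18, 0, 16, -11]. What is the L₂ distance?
64.6297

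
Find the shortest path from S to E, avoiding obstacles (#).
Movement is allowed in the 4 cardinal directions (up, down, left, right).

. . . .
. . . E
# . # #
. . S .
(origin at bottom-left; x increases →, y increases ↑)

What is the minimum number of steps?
5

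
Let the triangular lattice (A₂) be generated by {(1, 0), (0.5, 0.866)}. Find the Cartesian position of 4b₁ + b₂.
(4.5, 0.866)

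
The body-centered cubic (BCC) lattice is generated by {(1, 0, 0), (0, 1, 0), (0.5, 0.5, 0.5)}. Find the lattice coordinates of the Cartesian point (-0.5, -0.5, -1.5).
b₁ + b₂ - 3b₃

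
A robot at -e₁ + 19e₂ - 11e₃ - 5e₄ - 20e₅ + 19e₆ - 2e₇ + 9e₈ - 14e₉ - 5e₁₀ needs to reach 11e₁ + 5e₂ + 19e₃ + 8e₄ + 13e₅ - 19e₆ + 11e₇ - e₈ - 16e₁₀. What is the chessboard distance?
38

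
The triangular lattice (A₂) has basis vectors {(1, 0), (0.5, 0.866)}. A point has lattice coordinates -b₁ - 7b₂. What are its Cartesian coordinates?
(-4.5, -6.062)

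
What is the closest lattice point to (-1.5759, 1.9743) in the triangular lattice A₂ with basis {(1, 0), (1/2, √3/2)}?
(-2, 1.732)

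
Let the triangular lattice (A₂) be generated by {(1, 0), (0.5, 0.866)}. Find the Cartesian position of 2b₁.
(2, 0)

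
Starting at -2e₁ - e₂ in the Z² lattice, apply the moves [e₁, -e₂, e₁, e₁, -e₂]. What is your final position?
(1, -3)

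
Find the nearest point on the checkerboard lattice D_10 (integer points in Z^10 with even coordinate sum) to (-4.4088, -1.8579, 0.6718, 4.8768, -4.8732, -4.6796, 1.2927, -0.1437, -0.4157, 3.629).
(-4, -2, 1, 5, -5, -5, 1, 0, -1, 4)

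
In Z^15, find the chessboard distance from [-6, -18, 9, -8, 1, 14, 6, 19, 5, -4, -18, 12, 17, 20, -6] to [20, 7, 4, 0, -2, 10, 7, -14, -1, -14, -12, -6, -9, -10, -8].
33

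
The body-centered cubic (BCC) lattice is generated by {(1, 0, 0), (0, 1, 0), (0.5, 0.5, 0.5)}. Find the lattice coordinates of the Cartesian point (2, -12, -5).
7b₁ - 7b₂ - 10b₃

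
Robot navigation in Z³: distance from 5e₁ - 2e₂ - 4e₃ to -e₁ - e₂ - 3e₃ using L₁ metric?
8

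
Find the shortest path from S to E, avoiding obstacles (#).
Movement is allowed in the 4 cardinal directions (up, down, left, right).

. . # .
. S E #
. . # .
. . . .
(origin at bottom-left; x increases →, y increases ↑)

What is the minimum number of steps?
1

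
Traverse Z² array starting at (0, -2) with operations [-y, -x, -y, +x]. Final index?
(0, -4)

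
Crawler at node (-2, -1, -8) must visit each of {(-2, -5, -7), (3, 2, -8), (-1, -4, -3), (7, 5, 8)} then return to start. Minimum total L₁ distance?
70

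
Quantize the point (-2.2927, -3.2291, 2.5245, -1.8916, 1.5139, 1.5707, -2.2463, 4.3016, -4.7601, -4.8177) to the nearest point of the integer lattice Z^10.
(-2, -3, 3, -2, 2, 2, -2, 4, -5, -5)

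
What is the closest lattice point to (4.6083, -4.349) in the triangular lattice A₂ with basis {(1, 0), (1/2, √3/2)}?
(4.5, -4.33)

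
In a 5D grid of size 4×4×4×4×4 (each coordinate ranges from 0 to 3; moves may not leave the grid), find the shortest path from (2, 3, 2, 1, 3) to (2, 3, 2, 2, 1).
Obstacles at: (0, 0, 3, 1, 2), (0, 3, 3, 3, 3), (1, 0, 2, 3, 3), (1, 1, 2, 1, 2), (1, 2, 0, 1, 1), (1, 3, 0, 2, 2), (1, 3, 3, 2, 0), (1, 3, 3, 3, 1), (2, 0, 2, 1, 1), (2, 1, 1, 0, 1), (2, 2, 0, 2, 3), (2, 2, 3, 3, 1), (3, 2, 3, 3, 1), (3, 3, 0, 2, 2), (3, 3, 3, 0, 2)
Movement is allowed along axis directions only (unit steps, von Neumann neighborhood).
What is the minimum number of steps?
3
(one shortest path: (2, 3, 2, 1, 3) → (2, 3, 2, 2, 3) → (2, 3, 2, 2, 2) → (2, 3, 2, 2, 1))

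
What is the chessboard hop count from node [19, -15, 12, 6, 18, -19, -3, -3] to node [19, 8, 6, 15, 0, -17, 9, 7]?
23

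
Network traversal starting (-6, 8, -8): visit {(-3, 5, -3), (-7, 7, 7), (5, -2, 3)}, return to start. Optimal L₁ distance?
74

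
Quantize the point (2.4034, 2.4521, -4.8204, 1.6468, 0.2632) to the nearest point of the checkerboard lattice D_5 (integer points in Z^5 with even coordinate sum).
(2, 3, -5, 2, 0)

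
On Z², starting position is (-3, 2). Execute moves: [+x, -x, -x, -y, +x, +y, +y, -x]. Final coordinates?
(-4, 3)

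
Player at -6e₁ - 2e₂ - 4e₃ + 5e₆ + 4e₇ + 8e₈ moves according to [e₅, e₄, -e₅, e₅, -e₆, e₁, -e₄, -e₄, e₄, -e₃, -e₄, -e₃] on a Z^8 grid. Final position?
(-5, -2, -6, -1, 1, 4, 4, 8)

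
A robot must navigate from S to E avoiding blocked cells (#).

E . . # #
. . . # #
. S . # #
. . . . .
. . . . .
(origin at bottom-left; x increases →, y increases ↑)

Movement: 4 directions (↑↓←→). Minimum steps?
3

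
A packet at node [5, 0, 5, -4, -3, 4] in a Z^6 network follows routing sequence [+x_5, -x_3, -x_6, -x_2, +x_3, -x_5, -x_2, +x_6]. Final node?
(5, -2, 5, -4, -3, 4)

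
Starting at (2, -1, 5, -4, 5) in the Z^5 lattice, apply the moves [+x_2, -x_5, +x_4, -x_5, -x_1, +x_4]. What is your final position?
(1, 0, 5, -2, 3)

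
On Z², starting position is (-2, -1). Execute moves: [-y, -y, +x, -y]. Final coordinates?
(-1, -4)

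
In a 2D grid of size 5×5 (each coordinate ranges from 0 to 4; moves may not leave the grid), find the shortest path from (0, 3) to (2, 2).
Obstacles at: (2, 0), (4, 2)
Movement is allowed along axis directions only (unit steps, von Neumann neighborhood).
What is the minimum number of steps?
3
(one shortest path: (0, 3) → (1, 3) → (2, 3) → (2, 2))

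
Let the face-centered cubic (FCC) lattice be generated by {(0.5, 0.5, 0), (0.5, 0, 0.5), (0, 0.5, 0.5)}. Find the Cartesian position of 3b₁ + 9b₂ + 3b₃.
(6, 3, 6)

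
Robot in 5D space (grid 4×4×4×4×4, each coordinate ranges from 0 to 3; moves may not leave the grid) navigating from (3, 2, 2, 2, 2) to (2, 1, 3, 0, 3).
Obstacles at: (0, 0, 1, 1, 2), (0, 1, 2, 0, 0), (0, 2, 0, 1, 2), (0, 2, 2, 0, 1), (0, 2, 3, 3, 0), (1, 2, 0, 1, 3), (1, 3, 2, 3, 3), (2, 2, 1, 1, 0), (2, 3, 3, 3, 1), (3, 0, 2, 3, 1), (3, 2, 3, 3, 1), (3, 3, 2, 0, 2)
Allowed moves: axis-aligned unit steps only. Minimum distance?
6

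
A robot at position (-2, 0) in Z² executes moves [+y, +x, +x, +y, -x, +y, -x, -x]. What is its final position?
(-3, 3)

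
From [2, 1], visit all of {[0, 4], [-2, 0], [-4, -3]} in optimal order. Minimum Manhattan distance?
16
(one optimal route: (2, 1) → (0, 4) → (-2, 0) → (-4, -3))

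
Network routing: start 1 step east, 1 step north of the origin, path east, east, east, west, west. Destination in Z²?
(2, 1)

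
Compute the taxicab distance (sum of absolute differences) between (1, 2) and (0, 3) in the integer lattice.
2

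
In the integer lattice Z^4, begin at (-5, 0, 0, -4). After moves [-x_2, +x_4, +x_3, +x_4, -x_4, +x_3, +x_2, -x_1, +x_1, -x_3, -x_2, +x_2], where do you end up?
(-5, 0, 1, -3)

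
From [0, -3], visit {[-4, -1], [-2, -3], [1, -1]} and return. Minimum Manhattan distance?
14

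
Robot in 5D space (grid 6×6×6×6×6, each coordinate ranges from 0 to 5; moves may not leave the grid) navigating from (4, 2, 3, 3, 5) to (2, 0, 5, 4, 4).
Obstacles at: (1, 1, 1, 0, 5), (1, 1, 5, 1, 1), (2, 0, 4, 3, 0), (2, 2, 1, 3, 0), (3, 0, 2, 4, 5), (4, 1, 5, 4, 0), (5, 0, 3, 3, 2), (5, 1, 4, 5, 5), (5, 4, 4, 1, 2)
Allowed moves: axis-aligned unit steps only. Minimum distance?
8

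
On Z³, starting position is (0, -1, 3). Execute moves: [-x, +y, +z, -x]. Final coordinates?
(-2, 0, 4)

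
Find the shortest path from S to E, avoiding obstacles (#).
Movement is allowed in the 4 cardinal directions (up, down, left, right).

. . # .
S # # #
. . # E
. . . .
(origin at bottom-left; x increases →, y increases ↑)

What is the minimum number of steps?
6
(one shortest path: (0, 2) → (0, 1) → (1, 1) → (1, 0) → (2, 0) → (3, 0) → (3, 1))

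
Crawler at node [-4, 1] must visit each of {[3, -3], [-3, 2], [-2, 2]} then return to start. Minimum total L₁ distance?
24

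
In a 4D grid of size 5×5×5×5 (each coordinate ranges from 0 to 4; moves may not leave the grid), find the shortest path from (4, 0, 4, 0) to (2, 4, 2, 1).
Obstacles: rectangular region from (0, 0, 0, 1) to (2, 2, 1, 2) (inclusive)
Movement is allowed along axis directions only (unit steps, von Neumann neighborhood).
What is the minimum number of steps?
9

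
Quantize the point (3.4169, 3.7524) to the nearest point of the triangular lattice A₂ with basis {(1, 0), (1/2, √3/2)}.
(3, 3.464)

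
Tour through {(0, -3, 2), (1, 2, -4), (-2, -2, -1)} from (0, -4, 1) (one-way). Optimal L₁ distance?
18
(one optimal route: (0, -4, 1) → (0, -3, 2) → (-2, -2, -1) → (1, 2, -4))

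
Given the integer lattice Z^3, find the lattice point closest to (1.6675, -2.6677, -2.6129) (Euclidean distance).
(2, -3, -3)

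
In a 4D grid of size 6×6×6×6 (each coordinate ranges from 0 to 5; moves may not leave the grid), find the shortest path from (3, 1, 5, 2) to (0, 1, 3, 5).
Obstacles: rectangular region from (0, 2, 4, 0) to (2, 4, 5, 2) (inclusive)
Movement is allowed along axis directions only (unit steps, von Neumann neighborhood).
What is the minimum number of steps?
8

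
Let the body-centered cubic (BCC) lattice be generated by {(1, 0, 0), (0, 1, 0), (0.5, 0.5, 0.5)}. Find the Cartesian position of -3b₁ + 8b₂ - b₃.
(-3.5, 7.5, -0.5)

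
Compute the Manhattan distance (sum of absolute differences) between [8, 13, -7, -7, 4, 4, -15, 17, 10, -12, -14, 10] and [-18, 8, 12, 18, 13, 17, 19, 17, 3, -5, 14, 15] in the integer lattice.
178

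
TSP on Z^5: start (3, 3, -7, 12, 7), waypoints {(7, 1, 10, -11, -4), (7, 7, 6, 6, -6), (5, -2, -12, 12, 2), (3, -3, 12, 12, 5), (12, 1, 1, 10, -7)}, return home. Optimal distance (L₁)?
170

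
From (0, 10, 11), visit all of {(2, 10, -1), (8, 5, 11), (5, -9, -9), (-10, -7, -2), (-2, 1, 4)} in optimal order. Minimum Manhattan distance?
100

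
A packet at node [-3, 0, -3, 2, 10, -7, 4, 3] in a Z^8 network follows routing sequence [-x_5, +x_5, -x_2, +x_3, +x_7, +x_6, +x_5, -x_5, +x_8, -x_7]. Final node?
(-3, -1, -2, 2, 10, -6, 4, 4)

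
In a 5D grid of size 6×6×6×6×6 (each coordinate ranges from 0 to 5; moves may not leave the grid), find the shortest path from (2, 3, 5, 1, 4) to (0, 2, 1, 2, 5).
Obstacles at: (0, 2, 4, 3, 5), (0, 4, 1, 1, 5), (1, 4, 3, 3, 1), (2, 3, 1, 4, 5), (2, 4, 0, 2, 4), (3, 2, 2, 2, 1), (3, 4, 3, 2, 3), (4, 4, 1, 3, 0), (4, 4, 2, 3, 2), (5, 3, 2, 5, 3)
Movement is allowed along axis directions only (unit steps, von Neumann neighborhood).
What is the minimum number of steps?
9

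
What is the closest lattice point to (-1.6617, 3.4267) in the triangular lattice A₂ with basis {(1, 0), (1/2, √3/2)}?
(-2, 3.464)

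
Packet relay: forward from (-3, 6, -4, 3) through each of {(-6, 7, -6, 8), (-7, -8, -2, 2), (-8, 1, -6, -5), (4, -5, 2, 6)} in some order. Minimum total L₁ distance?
75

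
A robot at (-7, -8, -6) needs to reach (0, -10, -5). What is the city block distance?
10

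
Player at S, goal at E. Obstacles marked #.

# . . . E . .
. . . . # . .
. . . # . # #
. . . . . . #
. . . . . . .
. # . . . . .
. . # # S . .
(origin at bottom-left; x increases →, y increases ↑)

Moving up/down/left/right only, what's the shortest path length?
10
(one shortest path: (4, 0) → (4, 1) → (3, 1) → (2, 1) → (2, 2) → (2, 3) → (2, 4) → (2, 5) → (3, 5) → (3, 6) → (4, 6))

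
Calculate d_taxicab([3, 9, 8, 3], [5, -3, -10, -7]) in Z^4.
42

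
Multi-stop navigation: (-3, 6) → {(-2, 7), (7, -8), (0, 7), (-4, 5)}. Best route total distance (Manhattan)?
30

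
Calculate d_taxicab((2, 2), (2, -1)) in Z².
3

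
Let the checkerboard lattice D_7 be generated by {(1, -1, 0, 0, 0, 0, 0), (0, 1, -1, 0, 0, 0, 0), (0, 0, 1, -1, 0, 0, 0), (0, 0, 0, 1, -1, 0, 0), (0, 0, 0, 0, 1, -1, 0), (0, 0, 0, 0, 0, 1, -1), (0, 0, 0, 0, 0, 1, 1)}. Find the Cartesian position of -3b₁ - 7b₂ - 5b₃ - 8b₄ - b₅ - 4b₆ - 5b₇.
(-3, -4, 2, -3, 7, -8, -1)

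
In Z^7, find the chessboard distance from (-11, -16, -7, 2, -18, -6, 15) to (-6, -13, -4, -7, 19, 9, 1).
37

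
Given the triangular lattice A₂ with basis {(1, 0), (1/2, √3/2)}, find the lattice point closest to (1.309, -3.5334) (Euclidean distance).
(1, -3.464)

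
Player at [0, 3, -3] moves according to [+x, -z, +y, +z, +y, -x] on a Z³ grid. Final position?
(0, 5, -3)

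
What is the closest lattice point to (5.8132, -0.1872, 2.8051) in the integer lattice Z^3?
(6, 0, 3)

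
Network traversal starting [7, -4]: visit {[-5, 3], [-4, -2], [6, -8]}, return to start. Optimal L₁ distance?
46
(one optimal route: (7, -4) → (-5, 3) → (-4, -2) → (6, -8) → (7, -4))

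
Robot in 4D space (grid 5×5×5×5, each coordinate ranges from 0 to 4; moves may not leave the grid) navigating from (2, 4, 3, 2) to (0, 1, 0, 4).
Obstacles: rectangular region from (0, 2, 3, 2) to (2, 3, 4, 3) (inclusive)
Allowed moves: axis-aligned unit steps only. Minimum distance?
10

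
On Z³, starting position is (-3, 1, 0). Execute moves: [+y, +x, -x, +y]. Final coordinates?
(-3, 3, 0)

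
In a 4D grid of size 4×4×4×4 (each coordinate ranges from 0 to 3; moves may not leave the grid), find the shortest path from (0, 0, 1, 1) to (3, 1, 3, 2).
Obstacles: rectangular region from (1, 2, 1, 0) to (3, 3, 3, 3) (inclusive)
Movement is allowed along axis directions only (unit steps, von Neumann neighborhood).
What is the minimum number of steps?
7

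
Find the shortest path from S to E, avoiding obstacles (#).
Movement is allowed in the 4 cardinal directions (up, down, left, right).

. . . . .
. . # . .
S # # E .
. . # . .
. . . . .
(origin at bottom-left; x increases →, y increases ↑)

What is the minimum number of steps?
7
(one shortest path: (0, 2) → (0, 1) → (1, 1) → (1, 0) → (2, 0) → (3, 0) → (3, 1) → (3, 2))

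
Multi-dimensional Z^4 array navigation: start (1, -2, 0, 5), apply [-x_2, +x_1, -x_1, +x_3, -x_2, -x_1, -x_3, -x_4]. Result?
(0, -4, 0, 4)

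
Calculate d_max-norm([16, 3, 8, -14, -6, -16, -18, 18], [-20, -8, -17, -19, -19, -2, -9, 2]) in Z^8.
36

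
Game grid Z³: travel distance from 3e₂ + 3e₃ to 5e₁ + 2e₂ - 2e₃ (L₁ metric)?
11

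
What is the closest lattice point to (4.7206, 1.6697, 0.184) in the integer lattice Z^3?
(5, 2, 0)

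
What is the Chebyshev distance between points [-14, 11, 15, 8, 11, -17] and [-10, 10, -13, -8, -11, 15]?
32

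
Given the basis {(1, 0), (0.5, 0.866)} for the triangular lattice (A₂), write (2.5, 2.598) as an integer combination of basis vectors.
b₁ + 3b₂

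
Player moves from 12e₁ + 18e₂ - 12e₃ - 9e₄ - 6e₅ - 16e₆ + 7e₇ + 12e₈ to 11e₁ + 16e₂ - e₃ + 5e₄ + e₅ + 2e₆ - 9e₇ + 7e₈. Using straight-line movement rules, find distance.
31.241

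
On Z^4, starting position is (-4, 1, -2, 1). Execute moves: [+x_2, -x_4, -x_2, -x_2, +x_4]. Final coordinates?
(-4, 0, -2, 1)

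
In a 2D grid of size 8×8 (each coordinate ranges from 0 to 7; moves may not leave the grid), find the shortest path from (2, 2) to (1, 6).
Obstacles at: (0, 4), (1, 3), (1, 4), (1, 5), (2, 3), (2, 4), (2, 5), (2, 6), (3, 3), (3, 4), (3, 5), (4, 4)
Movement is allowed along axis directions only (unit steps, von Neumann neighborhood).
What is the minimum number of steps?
13
(one shortest path: (2, 2) → (3, 2) → (4, 2) → (5, 2) → (5, 3) → (5, 4) → (5, 5) → (4, 5) → (4, 6) → (3, 6) → (3, 7) → (2, 7) → (1, 7) → (1, 6))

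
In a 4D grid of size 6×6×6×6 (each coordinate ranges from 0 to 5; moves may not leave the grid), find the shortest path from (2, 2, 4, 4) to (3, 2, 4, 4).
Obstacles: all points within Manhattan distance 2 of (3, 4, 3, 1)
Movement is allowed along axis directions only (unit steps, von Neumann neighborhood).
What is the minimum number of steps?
1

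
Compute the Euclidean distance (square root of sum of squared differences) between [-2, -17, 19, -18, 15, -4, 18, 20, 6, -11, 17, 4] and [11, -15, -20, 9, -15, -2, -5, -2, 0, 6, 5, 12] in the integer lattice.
69.8069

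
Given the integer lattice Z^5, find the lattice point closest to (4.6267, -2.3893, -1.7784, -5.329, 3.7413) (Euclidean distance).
(5, -2, -2, -5, 4)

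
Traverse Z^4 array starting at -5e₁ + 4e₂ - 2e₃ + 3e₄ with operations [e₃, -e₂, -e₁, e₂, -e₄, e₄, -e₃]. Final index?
(-6, 4, -2, 3)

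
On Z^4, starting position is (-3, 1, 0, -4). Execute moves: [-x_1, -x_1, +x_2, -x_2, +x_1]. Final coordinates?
(-4, 1, 0, -4)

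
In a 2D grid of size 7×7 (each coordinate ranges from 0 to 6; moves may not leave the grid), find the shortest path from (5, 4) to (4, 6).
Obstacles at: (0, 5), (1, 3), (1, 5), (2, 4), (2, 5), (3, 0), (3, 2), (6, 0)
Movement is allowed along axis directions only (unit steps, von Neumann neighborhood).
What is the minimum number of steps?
3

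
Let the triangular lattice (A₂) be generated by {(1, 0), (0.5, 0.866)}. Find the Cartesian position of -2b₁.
(-2, 0)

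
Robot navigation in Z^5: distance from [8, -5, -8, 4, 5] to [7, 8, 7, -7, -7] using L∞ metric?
15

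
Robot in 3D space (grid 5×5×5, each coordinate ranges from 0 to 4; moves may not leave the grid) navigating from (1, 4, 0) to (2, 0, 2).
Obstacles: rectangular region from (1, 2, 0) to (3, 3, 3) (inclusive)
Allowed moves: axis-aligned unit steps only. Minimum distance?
9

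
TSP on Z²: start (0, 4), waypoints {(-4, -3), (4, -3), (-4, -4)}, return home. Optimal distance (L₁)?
32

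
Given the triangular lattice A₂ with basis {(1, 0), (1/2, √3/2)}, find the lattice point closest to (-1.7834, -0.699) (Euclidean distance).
(-1.5, -0.866)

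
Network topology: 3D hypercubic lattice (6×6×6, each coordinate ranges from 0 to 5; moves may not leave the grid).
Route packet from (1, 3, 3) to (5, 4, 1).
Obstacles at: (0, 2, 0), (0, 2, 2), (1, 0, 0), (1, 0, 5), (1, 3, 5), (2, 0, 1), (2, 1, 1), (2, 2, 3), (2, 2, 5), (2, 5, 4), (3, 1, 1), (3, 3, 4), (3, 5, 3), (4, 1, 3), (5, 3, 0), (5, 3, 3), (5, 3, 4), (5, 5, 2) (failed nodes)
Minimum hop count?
7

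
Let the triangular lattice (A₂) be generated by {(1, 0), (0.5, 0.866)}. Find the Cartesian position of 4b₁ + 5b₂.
(6.5, 4.33)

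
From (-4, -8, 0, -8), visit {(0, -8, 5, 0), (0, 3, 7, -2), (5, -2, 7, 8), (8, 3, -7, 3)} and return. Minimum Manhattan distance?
120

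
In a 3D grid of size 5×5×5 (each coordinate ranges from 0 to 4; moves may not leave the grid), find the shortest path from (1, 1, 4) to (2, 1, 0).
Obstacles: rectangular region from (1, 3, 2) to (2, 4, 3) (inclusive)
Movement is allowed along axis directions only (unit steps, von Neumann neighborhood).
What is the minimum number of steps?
5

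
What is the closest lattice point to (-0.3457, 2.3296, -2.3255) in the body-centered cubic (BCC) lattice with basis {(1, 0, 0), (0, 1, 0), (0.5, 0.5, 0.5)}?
(-0.5, 2.5, -2.5)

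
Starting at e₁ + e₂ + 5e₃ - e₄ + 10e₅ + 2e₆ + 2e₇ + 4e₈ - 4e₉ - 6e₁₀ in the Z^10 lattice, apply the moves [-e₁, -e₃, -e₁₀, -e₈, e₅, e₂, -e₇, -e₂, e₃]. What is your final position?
(0, 1, 5, -1, 11, 2, 1, 3, -4, -7)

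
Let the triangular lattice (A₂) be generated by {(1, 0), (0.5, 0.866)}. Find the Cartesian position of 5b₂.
(2.5, 4.33)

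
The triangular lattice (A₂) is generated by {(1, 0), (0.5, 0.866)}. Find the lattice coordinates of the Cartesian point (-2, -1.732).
-b₁ - 2b₂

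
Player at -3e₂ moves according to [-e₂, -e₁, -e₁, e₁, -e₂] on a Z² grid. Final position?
(-1, -5)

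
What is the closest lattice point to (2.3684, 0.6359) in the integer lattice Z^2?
(2, 1)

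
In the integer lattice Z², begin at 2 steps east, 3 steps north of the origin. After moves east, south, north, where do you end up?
(3, 3)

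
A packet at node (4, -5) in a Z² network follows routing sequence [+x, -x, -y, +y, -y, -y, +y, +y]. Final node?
(4, -5)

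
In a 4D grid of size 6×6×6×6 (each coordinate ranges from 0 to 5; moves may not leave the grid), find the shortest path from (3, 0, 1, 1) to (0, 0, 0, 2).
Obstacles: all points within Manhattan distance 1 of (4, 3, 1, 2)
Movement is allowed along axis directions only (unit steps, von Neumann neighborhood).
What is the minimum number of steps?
5
(one shortest path: (3, 0, 1, 1) → (2, 0, 1, 1) → (1, 0, 1, 1) → (0, 0, 1, 1) → (0, 0, 0, 1) → (0, 0, 0, 2))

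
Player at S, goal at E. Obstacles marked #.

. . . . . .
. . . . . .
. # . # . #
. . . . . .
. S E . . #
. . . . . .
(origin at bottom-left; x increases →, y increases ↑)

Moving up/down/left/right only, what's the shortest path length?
1
(one shortest path: (1, 1) → (2, 1))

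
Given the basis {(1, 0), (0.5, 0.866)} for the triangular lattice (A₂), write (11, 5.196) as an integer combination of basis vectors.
8b₁ + 6b₂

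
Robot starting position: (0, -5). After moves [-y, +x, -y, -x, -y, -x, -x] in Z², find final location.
(-2, -8)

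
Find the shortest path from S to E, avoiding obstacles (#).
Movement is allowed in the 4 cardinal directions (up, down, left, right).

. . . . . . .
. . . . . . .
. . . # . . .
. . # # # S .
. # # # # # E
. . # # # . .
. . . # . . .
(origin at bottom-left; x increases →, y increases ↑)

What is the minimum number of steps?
2
(one shortest path: (5, 3) → (6, 3) → (6, 2))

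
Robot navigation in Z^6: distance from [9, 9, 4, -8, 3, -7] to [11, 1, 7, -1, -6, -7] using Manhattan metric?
29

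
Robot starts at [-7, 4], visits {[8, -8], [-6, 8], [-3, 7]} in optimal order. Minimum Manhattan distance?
35
(one optimal route: (-7, 4) → (-6, 8) → (-3, 7) → (8, -8))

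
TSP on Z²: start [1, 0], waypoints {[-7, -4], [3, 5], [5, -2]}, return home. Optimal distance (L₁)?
42
(one optimal route: (1, 0) → (-7, -4) → (5, -2) → (3, 5) → (1, 0))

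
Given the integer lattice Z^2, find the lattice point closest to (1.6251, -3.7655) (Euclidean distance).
(2, -4)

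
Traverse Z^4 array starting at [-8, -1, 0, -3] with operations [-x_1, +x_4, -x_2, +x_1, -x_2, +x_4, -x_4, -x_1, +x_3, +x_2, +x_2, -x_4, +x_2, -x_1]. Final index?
(-10, 0, 1, -3)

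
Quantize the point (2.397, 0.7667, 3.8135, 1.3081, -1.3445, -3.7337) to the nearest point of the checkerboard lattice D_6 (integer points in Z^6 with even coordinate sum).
(3, 1, 4, 1, -1, -4)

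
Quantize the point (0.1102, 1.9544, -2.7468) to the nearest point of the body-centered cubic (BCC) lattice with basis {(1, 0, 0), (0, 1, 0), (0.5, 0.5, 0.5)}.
(0, 2, -3)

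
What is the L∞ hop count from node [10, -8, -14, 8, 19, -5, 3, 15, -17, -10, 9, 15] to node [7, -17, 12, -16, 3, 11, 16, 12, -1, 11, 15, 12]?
26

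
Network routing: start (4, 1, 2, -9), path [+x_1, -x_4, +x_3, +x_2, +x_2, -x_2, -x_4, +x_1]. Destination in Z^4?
(6, 2, 3, -11)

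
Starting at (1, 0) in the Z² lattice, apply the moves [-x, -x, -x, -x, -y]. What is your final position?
(-3, -1)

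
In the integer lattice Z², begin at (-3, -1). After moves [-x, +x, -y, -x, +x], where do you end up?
(-3, -2)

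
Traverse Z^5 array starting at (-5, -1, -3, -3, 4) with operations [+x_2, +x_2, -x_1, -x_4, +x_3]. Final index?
(-6, 1, -2, -4, 4)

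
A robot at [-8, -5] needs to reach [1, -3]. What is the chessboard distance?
9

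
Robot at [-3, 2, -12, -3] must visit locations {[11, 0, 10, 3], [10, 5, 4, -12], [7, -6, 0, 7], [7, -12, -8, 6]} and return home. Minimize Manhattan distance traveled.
144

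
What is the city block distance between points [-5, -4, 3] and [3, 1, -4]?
20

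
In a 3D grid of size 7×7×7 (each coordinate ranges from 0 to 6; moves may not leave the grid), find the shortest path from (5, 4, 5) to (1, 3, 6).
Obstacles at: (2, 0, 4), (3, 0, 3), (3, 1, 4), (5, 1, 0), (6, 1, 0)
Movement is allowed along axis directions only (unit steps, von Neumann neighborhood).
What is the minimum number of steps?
6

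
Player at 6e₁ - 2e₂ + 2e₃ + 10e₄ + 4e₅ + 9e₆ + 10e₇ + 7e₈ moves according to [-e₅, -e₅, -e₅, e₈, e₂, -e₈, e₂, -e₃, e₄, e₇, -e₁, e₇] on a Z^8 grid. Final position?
(5, 0, 1, 11, 1, 9, 12, 7)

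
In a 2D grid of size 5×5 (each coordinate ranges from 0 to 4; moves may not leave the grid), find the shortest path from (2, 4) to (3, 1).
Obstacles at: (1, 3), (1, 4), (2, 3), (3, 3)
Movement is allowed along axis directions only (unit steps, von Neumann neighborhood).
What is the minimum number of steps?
6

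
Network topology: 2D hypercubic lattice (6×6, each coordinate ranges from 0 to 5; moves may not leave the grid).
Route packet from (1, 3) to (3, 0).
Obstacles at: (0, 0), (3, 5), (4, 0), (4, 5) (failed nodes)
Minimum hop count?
5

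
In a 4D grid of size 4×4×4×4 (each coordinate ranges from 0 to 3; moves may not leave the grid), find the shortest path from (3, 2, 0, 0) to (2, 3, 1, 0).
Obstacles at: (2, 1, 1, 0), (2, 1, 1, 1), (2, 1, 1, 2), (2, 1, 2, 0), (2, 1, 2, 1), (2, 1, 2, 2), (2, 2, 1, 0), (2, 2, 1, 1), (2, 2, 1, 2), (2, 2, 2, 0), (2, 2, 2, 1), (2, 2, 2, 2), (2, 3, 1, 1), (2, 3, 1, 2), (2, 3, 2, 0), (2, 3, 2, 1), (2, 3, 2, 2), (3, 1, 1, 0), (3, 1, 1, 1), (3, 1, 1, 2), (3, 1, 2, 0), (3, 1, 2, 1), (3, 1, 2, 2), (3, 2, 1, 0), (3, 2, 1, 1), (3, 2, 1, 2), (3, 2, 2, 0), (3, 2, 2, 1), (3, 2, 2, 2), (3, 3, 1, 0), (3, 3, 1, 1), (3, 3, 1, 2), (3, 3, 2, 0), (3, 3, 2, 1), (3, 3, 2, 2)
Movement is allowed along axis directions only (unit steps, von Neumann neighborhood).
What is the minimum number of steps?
3
(one shortest path: (3, 2, 0, 0) → (2, 2, 0, 0) → (2, 3, 0, 0) → (2, 3, 1, 0))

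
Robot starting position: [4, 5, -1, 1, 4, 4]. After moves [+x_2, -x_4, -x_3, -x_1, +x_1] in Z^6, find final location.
(4, 6, -2, 0, 4, 4)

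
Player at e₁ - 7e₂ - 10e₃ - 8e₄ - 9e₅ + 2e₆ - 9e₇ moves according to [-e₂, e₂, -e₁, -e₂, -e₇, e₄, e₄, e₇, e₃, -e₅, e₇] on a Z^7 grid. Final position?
(0, -8, -9, -6, -10, 2, -8)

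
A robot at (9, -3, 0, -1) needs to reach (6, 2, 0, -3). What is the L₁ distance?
10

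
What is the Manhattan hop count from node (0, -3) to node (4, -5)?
6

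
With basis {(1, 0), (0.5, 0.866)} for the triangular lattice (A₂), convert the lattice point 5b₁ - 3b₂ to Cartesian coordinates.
(3.5, -2.598)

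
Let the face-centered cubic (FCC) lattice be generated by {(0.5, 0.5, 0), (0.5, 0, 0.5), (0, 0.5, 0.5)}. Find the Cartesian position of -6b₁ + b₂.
(-2.5, -3, 0.5)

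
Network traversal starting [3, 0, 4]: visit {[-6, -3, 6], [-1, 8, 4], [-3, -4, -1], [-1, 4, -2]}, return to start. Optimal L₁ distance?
58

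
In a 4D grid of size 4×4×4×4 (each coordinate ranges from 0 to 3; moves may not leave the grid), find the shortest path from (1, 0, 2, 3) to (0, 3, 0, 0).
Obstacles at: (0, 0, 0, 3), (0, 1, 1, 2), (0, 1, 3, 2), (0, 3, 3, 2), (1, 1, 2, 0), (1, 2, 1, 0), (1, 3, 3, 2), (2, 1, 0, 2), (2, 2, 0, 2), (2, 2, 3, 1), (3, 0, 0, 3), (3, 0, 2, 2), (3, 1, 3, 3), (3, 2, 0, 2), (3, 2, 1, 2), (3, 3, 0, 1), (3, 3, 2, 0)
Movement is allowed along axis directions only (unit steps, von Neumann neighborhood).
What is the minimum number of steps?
9
(one shortest path: (1, 0, 2, 3) → (0, 0, 2, 3) → (0, 1, 2, 3) → (0, 2, 2, 3) → (0, 3, 2, 3) → (0, 3, 1, 3) → (0, 3, 0, 3) → (0, 3, 0, 2) → (0, 3, 0, 1) → (0, 3, 0, 0))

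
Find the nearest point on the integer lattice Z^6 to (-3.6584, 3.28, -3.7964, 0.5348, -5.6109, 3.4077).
(-4, 3, -4, 1, -6, 3)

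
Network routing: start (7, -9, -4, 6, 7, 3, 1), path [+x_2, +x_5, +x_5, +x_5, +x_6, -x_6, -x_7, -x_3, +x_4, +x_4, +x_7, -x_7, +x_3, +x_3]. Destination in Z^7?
(7, -8, -3, 8, 10, 3, 0)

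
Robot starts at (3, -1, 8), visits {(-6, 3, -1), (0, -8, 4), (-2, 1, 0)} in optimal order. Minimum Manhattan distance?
36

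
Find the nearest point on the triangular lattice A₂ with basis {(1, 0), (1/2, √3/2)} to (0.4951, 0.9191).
(0.5, 0.866)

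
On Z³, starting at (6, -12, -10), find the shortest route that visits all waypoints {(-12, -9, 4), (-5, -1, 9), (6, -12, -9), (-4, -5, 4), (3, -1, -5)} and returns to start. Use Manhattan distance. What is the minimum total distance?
98
(one optimal route: (6, -12, -10) → (-12, -9, 4) → (-4, -5, 4) → (-5, -1, 9) → (3, -1, -5) → (6, -12, -9) → (6, -12, -10))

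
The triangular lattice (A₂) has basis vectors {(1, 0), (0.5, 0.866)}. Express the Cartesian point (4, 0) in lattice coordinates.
4b₁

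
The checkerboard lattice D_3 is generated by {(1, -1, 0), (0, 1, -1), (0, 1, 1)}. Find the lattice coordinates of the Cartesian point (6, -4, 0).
6b₁ + b₂ + b₃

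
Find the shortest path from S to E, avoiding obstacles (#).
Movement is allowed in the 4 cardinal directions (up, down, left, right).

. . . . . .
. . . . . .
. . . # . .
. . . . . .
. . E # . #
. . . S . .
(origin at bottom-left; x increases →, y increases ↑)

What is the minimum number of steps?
2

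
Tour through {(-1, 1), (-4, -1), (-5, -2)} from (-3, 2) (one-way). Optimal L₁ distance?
10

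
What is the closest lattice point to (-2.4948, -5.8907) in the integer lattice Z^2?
(-2, -6)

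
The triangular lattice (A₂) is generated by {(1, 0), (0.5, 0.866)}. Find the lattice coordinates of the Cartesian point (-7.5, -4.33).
-5b₁ - 5b₂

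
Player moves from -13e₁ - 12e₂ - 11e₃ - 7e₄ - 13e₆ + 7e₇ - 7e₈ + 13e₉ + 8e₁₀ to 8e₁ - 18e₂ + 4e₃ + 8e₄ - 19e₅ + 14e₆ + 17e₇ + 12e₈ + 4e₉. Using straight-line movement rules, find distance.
51.2152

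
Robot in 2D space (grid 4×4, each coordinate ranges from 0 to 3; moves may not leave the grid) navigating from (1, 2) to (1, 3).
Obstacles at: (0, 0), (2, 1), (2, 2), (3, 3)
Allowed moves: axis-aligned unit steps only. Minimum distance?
1
(one shortest path: (1, 2) → (1, 3))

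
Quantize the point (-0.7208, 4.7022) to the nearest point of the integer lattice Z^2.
(-1, 5)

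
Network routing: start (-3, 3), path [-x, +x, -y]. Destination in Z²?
(-3, 2)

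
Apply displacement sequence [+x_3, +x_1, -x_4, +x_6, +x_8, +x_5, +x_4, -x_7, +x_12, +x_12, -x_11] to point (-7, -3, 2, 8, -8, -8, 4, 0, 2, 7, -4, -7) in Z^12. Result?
(-6, -3, 3, 8, -7, -7, 3, 1, 2, 7, -5, -5)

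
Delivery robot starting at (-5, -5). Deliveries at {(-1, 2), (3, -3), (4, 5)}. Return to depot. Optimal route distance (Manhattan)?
38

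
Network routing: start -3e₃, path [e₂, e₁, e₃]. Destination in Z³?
(1, 1, -2)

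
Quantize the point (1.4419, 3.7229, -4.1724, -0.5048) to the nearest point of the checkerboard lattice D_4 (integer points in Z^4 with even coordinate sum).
(1, 4, -4, -1)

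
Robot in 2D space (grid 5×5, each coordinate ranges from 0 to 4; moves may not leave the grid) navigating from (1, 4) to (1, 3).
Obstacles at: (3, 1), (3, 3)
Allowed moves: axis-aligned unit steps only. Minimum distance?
1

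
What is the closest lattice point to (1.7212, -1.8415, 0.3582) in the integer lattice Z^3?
(2, -2, 0)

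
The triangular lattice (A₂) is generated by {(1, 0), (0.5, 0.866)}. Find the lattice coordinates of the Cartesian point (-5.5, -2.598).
-4b₁ - 3b₂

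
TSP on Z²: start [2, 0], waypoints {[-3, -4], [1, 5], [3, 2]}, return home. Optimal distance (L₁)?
30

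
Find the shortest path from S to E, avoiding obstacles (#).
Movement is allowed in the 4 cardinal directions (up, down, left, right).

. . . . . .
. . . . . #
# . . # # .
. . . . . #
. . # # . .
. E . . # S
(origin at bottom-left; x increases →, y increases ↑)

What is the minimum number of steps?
8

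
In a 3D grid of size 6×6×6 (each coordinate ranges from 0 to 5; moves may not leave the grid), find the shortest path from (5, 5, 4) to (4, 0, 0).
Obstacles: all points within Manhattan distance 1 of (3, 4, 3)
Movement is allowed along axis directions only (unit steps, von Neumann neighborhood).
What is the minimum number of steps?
10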